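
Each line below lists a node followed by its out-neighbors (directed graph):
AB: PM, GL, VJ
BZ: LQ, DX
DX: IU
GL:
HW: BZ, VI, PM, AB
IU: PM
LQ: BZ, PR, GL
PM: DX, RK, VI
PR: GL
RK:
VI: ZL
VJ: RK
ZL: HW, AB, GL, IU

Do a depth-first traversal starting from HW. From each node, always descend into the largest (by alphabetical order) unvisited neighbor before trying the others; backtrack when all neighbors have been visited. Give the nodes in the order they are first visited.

HW → VI → ZL → IU → PM → RK → DX → GL → AB → VJ → BZ → LQ → PR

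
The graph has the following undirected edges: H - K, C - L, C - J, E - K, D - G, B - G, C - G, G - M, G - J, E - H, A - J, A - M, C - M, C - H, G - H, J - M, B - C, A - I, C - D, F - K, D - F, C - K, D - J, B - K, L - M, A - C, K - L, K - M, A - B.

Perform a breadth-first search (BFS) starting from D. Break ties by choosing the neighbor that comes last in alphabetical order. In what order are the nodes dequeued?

Visit D; enqueue J, G, F, C → queue [J, G, F, C]
Visit J; enqueue M, A → queue [G, F, C, M, A]
Visit G; enqueue H, B → queue [F, C, M, A, H, B]
Visit F; enqueue K → queue [C, M, A, H, B, K]
Visit C; enqueue L → queue [M, A, H, B, K, L]
Visit M → queue [A, H, B, K, L]
Visit A; enqueue I → queue [H, B, K, L, I]
Visit H; enqueue E → queue [B, K, L, I, E]
Visit B → queue [K, L, I, E]
Visit K → queue [L, I, E]
Visit L → queue [I, E]
Visit I → queue [E]
Visit E → queue []

D, J, G, F, C, M, A, H, B, K, L, I, E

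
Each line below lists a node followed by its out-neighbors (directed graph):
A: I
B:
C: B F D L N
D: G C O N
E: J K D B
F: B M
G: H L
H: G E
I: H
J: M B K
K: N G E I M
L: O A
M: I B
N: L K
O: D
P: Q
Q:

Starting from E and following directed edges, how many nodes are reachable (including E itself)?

BFS from E visits: E, J, K, D, B, M, N, G, I, C, O, L, H, F, A
Reachable nodes: 15 of 17 total.

15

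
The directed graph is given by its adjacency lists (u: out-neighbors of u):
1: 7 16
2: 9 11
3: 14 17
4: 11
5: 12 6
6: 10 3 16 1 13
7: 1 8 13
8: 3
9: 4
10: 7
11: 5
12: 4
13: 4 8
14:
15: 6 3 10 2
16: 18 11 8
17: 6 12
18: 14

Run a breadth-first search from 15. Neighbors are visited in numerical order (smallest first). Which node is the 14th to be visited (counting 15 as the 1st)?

4

Visit 15; enqueue 2, 3, 6, 10 → queue [2, 3, 6, 10]
Visit 2; enqueue 9, 11 → queue [3, 6, 10, 9, 11]
Visit 3; enqueue 14, 17 → queue [6, 10, 9, 11, 14, 17]
Visit 6; enqueue 1, 13, 16 → queue [10, 9, 11, 14, 17, 1, 13, 16]
Visit 10; enqueue 7 → queue [9, 11, 14, 17, 1, 13, 16, 7]
Visit 9; enqueue 4 → queue [11, 14, 17, 1, 13, 16, 7, 4]
Visit 11; enqueue 5 → queue [14, 17, 1, 13, 16, 7, 4, 5]
Visit 14 → queue [17, 1, 13, 16, 7, 4, 5]
Visit 17; enqueue 12 → queue [1, 13, 16, 7, 4, 5, 12]
Visit 1 → queue [13, 16, 7, 4, 5, 12]
Visit 13; enqueue 8 → queue [16, 7, 4, 5, 12, 8]
Visit 16; enqueue 18 → queue [7, 4, 5, 12, 8, 18]
Visit 7 → queue [4, 5, 12, 8, 18]
Visit 4 → queue [5, 12, 8, 18]
Visit 5 → queue [12, 8, 18]
Visit 12 → queue [8, 18]
Visit 8 → queue [18]
Visit 18 → queue []

Visit order: 15, 2, 3, 6, 10, 9, 11, 14, 17, 1, 13, 16, 7, 4, 5, 12, 8, 18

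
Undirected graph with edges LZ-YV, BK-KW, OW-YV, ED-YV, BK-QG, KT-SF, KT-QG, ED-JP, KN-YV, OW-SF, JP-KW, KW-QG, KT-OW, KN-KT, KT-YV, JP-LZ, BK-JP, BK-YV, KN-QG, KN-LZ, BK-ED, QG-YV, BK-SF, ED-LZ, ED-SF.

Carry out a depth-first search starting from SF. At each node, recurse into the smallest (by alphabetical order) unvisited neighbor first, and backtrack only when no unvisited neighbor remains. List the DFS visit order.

Visit SF
SF → BK
BK → ED
ED → JP
JP → KW
KW → QG
QG → KN
KN → KT
KT → OW
OW → YV
YV → LZ

SF, BK, ED, JP, KW, QG, KN, KT, OW, YV, LZ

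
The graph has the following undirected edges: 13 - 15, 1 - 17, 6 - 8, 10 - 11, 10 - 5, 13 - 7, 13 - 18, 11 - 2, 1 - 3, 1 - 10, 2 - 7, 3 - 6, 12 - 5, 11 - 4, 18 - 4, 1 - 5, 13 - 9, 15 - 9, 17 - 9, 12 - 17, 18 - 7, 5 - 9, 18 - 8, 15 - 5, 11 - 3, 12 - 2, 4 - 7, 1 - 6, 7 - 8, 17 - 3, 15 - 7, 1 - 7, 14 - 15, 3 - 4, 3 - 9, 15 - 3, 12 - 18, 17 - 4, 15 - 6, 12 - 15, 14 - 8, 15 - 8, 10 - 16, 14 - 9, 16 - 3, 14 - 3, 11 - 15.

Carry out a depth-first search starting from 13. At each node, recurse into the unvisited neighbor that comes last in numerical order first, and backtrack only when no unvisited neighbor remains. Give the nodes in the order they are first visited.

Visit 13
13 → 18
18 → 12
12 → 17
17 → 9
9 → 15
15 → 14
14 → 8
8 → 7
7 → 4
4 → 11
11 → 10
10 → 16
16 → 3
3 → 6
6 → 1
1 → 5
11 → 2

13, 18, 12, 17, 9, 15, 14, 8, 7, 4, 11, 10, 16, 3, 6, 1, 5, 2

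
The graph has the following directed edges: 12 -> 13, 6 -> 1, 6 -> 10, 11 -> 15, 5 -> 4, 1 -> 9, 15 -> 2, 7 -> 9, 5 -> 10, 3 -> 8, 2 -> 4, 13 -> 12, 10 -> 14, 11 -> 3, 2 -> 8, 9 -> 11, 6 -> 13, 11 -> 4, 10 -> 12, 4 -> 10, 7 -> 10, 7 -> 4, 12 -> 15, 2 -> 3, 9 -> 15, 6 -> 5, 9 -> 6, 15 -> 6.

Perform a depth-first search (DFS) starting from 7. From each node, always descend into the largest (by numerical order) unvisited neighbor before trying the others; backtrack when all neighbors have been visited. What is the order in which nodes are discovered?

Visit 7
7 → 10
10 → 14
10 → 12
12 → 15
15 → 6
6 → 13
6 → 5
5 → 4
6 → 1
1 → 9
9 → 11
11 → 3
3 → 8
15 → 2

7 → 10 → 14 → 12 → 15 → 6 → 13 → 5 → 4 → 1 → 9 → 11 → 3 → 8 → 2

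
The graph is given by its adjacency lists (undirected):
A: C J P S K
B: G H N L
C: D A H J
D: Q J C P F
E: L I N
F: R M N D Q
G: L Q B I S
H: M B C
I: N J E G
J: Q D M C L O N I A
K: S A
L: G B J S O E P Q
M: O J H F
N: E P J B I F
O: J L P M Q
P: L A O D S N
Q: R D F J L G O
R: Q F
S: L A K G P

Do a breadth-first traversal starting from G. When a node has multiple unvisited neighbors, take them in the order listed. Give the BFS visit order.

G, L, Q, B, I, S, J, O, E, P, R, D, F, H, N, A, K, M, C

Visit G; enqueue L, Q, B, I, S → queue [L, Q, B, I, S]
Visit L; enqueue J, O, E, P → queue [Q, B, I, S, J, O, E, P]
Visit Q; enqueue R, D, F → queue [B, I, S, J, O, E, P, R, D, F]
Visit B; enqueue H, N → queue [I, S, J, O, E, P, R, D, F, H, N]
Visit I → queue [S, J, O, E, P, R, D, F, H, N]
Visit S; enqueue A, K → queue [J, O, E, P, R, D, F, H, N, A, K]
Visit J; enqueue M, C → queue [O, E, P, R, D, F, H, N, A, K, M, C]
Visit O → queue [E, P, R, D, F, H, N, A, K, M, C]
Visit E → queue [P, R, D, F, H, N, A, K, M, C]
Visit P → queue [R, D, F, H, N, A, K, M, C]
Visit R → queue [D, F, H, N, A, K, M, C]
Visit D → queue [F, H, N, A, K, M, C]
Visit F → queue [H, N, A, K, M, C]
Visit H → queue [N, A, K, M, C]
Visit N → queue [A, K, M, C]
Visit A → queue [K, M, C]
Visit K → queue [M, C]
Visit M → queue [C]
Visit C → queue []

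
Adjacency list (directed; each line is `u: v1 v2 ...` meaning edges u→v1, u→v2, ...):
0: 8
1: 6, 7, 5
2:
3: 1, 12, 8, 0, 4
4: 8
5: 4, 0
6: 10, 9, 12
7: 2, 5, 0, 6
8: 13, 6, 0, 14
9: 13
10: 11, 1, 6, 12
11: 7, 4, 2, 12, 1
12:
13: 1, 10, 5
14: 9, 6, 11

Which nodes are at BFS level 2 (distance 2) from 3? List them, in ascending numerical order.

5, 6, 7, 13, 14

Level 0: 3
Level 1: 0, 1, 4, 8, 12
Level 2: 5, 6, 7, 13, 14
Level 3: 2, 9, 10, 11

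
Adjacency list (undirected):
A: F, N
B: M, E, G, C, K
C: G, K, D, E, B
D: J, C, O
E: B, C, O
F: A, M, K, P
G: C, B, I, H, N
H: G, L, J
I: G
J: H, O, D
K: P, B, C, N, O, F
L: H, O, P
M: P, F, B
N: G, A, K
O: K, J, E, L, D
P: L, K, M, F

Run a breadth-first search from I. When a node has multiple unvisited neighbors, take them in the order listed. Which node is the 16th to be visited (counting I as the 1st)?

F

Visit I; enqueue G → queue [G]
Visit G; enqueue C, B, H, N → queue [C, B, H, N]
Visit C; enqueue K, D, E → queue [B, H, N, K, D, E]
Visit B; enqueue M → queue [H, N, K, D, E, M]
Visit H; enqueue L, J → queue [N, K, D, E, M, L, J]
Visit N; enqueue A → queue [K, D, E, M, L, J, A]
Visit K; enqueue P, O, F → queue [D, E, M, L, J, A, P, O, F]
Visit D → queue [E, M, L, J, A, P, O, F]
Visit E → queue [M, L, J, A, P, O, F]
Visit M → queue [L, J, A, P, O, F]
Visit L → queue [J, A, P, O, F]
Visit J → queue [A, P, O, F]
Visit A → queue [P, O, F]
Visit P → queue [O, F]
Visit O → queue [F]
Visit F → queue []

Visit order: I, G, C, B, H, N, K, D, E, M, L, J, A, P, O, F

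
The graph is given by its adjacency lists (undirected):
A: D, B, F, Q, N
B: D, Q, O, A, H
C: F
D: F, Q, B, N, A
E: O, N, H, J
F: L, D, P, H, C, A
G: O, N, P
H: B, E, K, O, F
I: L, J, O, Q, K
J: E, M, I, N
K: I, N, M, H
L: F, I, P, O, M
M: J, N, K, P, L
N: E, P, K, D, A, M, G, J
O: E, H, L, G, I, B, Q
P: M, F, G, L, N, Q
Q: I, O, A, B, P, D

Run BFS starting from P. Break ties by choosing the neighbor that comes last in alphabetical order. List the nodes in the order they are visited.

P -> Q -> N -> M -> L -> G -> F -> O -> I -> D -> B -> A -> K -> J -> E -> H -> C

Visit P; enqueue Q, N, M, L, G, F → queue [Q, N, M, L, G, F]
Visit Q; enqueue O, I, D, B, A → queue [N, M, L, G, F, O, I, D, B, A]
Visit N; enqueue K, J, E → queue [M, L, G, F, O, I, D, B, A, K, J, E]
Visit M → queue [L, G, F, O, I, D, B, A, K, J, E]
Visit L → queue [G, F, O, I, D, B, A, K, J, E]
Visit G → queue [F, O, I, D, B, A, K, J, E]
Visit F; enqueue H, C → queue [O, I, D, B, A, K, J, E, H, C]
Visit O → queue [I, D, B, A, K, J, E, H, C]
Visit I → queue [D, B, A, K, J, E, H, C]
Visit D → queue [B, A, K, J, E, H, C]
Visit B → queue [A, K, J, E, H, C]
Visit A → queue [K, J, E, H, C]
Visit K → queue [J, E, H, C]
Visit J → queue [E, H, C]
Visit E → queue [H, C]
Visit H → queue [C]
Visit C → queue []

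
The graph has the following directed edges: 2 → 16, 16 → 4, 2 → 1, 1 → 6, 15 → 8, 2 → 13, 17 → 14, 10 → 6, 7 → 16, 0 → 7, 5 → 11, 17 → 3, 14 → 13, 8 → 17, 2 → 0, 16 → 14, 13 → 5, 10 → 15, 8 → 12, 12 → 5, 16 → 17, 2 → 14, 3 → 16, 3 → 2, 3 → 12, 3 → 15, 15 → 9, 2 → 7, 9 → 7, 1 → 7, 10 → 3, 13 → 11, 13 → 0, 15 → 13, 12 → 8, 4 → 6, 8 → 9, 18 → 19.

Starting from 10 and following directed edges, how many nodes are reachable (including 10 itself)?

BFS from 10 visits: 10, 15, 6, 3, 13, 9, 8, 16, 12, 2, 11, 5, 0, 7, 17, 14, 4, 1
Reachable nodes: 18 of 20 total.

18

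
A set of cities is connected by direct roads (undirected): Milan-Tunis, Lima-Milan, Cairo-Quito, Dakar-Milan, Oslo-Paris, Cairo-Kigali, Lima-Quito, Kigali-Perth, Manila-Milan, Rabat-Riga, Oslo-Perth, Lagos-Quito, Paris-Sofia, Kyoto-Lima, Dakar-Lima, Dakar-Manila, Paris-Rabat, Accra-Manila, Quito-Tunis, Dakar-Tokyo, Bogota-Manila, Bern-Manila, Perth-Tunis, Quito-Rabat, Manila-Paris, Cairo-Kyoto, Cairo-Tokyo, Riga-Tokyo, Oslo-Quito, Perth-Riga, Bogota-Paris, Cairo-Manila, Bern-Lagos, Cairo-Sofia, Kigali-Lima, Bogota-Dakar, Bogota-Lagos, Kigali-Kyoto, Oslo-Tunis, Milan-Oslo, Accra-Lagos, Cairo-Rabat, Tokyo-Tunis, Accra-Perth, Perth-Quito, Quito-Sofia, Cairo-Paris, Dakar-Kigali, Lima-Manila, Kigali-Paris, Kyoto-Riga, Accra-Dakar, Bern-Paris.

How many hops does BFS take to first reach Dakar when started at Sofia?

Level 0: Sofia
Level 1: Cairo, Paris, Quito
Level 2: Bern, Bogota, Kigali, Kyoto, Lagos, Lima, Manila, Oslo, Perth, Rabat, Tokyo, Tunis
Level 3: Accra, Dakar, Milan, Riga
Dakar first appears at level 3.

3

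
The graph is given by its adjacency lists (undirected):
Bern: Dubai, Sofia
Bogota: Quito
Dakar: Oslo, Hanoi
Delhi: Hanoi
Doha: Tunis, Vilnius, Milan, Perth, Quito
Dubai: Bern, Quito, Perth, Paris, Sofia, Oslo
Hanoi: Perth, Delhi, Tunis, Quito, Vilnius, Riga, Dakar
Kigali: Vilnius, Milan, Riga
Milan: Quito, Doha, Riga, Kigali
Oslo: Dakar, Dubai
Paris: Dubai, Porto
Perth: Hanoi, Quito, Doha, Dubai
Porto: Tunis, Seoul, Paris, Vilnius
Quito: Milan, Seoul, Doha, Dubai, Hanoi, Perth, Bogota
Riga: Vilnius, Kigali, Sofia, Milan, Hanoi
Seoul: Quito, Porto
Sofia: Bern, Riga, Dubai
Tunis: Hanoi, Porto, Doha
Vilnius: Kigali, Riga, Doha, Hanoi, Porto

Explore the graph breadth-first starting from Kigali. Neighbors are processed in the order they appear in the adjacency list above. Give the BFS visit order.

Kigali, Vilnius, Milan, Riga, Doha, Hanoi, Porto, Quito, Sofia, Tunis, Perth, Delhi, Dakar, Seoul, Paris, Dubai, Bogota, Bern, Oslo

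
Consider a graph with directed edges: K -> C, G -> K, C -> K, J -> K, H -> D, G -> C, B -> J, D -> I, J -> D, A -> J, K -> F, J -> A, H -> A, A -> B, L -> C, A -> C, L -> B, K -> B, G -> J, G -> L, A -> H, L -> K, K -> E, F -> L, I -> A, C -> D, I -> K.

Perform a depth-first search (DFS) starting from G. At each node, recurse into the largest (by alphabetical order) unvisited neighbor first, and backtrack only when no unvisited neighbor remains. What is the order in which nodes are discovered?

G, L, K, F, E, C, D, I, A, J, H, B

Visit G
G → L
L → K
K → F
K → E
K → C
C → D
D → I
I → A
A → J
A → H
A → B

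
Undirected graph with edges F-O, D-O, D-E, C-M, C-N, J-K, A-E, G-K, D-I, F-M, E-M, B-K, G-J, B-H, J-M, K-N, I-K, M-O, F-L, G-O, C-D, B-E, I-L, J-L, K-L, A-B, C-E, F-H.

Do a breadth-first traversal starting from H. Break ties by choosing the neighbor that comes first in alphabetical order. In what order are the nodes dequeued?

H → B → F → A → E → K → L → M → O → C → D → G → I → J → N

Visit H; enqueue B, F → queue [B, F]
Visit B; enqueue A, E, K → queue [F, A, E, K]
Visit F; enqueue L, M, O → queue [A, E, K, L, M, O]
Visit A → queue [E, K, L, M, O]
Visit E; enqueue C, D → queue [K, L, M, O, C, D]
Visit K; enqueue G, I, J, N → queue [L, M, O, C, D, G, I, J, N]
Visit L → queue [M, O, C, D, G, I, J, N]
Visit M → queue [O, C, D, G, I, J, N]
Visit O → queue [C, D, G, I, J, N]
Visit C → queue [D, G, I, J, N]
Visit D → queue [G, I, J, N]
Visit G → queue [I, J, N]
Visit I → queue [J, N]
Visit J → queue [N]
Visit N → queue []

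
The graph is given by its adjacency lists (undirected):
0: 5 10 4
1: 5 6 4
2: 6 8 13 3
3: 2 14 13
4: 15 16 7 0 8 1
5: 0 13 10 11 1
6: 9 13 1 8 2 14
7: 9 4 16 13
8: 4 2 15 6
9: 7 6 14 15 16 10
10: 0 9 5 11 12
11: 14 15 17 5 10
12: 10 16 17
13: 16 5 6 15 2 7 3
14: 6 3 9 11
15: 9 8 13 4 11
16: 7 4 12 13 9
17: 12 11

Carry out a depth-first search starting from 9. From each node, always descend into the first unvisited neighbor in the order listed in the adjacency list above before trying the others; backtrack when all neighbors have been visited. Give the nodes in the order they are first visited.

9, 7, 4, 15, 8, 2, 6, 13, 16, 12, 10, 0, 5, 11, 14, 3, 17, 1

Visit 9
9 → 7
7 → 4
4 → 15
15 → 8
8 → 2
2 → 6
6 → 13
13 → 16
16 → 12
12 → 10
10 → 0
0 → 5
5 → 11
11 → 14
14 → 3
11 → 17
5 → 1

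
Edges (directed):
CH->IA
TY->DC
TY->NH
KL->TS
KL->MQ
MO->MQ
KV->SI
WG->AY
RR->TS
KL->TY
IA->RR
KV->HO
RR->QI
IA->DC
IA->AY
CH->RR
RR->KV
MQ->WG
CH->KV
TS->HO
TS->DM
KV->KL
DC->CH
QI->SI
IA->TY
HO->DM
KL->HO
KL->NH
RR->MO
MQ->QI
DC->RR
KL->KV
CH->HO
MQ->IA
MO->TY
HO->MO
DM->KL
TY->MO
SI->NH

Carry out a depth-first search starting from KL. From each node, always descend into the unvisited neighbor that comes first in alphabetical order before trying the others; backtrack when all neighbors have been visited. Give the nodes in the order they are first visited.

Visit KL
KL → HO
HO → DM
HO → MO
MO → MQ
MQ → IA
IA → AY
IA → DC
DC → CH
CH → KV
KV → SI
SI → NH
CH → RR
RR → QI
RR → TS
IA → TY
MQ → WG

KL -> HO -> DM -> MO -> MQ -> IA -> AY -> DC -> CH -> KV -> SI -> NH -> RR -> QI -> TS -> TY -> WG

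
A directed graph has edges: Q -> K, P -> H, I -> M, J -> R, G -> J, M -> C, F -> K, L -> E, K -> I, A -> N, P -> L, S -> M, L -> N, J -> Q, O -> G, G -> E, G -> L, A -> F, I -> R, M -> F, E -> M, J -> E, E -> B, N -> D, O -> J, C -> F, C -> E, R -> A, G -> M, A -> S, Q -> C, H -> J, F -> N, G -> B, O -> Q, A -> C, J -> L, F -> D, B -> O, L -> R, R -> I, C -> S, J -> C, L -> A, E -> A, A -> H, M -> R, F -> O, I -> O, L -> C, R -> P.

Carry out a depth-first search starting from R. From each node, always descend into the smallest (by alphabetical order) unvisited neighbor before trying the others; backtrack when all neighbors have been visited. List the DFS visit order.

R, A, C, E, B, O, G, J, L, N, D, Q, K, I, M, F, S, H, P

Visit R
R → A
A → C
C → E
E → B
B → O
O → G
G → J
J → L
L → N
N → D
J → Q
Q → K
K → I
I → M
M → F
C → S
A → H
R → P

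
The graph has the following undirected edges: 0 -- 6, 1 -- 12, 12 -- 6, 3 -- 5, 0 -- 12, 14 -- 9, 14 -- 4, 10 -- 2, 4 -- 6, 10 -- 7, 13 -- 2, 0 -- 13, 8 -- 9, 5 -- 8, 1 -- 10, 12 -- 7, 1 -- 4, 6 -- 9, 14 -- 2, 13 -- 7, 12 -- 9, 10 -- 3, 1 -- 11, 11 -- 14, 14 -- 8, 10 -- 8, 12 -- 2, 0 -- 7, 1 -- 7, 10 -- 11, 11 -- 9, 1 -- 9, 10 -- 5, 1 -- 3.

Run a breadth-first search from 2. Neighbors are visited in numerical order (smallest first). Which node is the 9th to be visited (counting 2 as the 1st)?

Visit 2; enqueue 10, 12, 13, 14 → queue [10, 12, 13, 14]
Visit 10; enqueue 1, 3, 5, 7, 8, 11 → queue [12, 13, 14, 1, 3, 5, 7, 8, 11]
Visit 12; enqueue 0, 6, 9 → queue [13, 14, 1, 3, 5, 7, 8, 11, 0, 6, 9]
Visit 13 → queue [14, 1, 3, 5, 7, 8, 11, 0, 6, 9]
Visit 14; enqueue 4 → queue [1, 3, 5, 7, 8, 11, 0, 6, 9, 4]
Visit 1 → queue [3, 5, 7, 8, 11, 0, 6, 9, 4]
Visit 3 → queue [5, 7, 8, 11, 0, 6, 9, 4]
Visit 5 → queue [7, 8, 11, 0, 6, 9, 4]
Visit 7 → queue [8, 11, 0, 6, 9, 4]
Visit 8 → queue [11, 0, 6, 9, 4]
Visit 11 → queue [0, 6, 9, 4]
Visit 0 → queue [6, 9, 4]
Visit 6 → queue [9, 4]
Visit 9 → queue [4]
Visit 4 → queue []

Visit order: 2, 10, 12, 13, 14, 1, 3, 5, 7, 8, 11, 0, 6, 9, 4

7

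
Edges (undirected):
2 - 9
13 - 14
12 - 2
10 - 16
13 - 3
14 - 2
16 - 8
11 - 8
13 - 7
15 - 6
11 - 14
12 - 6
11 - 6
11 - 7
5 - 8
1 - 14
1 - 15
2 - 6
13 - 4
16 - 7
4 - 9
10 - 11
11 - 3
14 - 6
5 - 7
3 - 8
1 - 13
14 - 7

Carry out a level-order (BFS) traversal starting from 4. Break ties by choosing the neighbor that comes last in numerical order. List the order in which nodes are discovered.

4 -> 13 -> 9 -> 14 -> 7 -> 3 -> 1 -> 2 -> 11 -> 6 -> 16 -> 5 -> 8 -> 15 -> 12 -> 10

Visit 4; enqueue 13, 9 → queue [13, 9]
Visit 13; enqueue 14, 7, 3, 1 → queue [9, 14, 7, 3, 1]
Visit 9; enqueue 2 → queue [14, 7, 3, 1, 2]
Visit 14; enqueue 11, 6 → queue [7, 3, 1, 2, 11, 6]
Visit 7; enqueue 16, 5 → queue [3, 1, 2, 11, 6, 16, 5]
Visit 3; enqueue 8 → queue [1, 2, 11, 6, 16, 5, 8]
Visit 1; enqueue 15 → queue [2, 11, 6, 16, 5, 8, 15]
Visit 2; enqueue 12 → queue [11, 6, 16, 5, 8, 15, 12]
Visit 11; enqueue 10 → queue [6, 16, 5, 8, 15, 12, 10]
Visit 6 → queue [16, 5, 8, 15, 12, 10]
Visit 16 → queue [5, 8, 15, 12, 10]
Visit 5 → queue [8, 15, 12, 10]
Visit 8 → queue [15, 12, 10]
Visit 15 → queue [12, 10]
Visit 12 → queue [10]
Visit 10 → queue []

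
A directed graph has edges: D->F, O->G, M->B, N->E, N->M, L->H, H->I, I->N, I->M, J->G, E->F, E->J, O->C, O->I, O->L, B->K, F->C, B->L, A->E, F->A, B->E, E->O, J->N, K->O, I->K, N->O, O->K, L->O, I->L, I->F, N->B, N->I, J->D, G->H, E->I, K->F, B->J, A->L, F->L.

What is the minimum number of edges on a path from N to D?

3

Level 0: N
Level 1: B, E, I, M, O
Level 2: C, F, G, J, K, L
Level 3: A, D, H
D first appears at level 3.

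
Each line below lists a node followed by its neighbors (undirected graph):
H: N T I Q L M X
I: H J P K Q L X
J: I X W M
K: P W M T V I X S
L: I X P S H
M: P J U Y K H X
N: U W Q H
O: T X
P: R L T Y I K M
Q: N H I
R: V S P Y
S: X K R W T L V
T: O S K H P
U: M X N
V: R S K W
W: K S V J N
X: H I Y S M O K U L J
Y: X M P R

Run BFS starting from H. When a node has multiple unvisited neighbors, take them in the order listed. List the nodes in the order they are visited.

H, N, T, I, Q, L, M, X, U, W, O, S, K, P, J, Y, V, R

Visit H; enqueue N, T, I, Q, L, M, X → queue [N, T, I, Q, L, M, X]
Visit N; enqueue U, W → queue [T, I, Q, L, M, X, U, W]
Visit T; enqueue O, S, K, P → queue [I, Q, L, M, X, U, W, O, S, K, P]
Visit I; enqueue J → queue [Q, L, M, X, U, W, O, S, K, P, J]
Visit Q → queue [L, M, X, U, W, O, S, K, P, J]
Visit L → queue [M, X, U, W, O, S, K, P, J]
Visit M; enqueue Y → queue [X, U, W, O, S, K, P, J, Y]
Visit X → queue [U, W, O, S, K, P, J, Y]
Visit U → queue [W, O, S, K, P, J, Y]
Visit W; enqueue V → queue [O, S, K, P, J, Y, V]
Visit O → queue [S, K, P, J, Y, V]
Visit S; enqueue R → queue [K, P, J, Y, V, R]
Visit K → queue [P, J, Y, V, R]
Visit P → queue [J, Y, V, R]
Visit J → queue [Y, V, R]
Visit Y → queue [V, R]
Visit V → queue [R]
Visit R → queue []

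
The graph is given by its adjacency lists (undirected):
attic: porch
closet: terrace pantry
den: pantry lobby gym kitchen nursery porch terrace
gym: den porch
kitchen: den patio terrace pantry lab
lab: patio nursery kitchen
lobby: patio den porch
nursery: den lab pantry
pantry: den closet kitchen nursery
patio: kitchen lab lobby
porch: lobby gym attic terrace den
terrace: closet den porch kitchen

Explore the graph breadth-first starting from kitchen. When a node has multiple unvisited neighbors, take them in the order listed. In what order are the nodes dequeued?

kitchen, den, patio, terrace, pantry, lab, lobby, gym, nursery, porch, closet, attic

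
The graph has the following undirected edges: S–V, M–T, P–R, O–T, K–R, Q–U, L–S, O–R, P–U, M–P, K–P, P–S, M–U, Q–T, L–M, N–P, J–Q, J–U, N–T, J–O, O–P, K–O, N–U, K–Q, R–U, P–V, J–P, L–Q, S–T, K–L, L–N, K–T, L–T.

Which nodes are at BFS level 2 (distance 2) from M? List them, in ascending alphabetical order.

J, K, N, O, Q, R, S, V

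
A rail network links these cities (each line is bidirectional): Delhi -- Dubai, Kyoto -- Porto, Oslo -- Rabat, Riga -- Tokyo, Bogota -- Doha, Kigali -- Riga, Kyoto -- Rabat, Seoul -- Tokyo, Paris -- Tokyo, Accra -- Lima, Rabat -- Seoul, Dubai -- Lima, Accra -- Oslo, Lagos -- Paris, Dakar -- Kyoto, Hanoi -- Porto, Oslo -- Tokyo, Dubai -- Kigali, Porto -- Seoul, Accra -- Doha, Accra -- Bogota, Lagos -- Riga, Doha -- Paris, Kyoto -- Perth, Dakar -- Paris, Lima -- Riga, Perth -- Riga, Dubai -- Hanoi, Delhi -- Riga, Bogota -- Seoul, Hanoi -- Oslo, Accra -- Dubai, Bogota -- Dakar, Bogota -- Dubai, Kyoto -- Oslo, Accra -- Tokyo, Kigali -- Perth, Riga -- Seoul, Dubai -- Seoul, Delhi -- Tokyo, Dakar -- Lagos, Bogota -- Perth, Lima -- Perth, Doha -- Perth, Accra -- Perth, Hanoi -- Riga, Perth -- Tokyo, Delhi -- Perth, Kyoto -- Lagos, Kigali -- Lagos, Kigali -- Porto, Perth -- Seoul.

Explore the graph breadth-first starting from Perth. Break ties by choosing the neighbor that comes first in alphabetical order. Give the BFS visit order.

Visit Perth; enqueue Accra, Bogota, Delhi, Doha, Kigali, Kyoto, Lima, Riga, Seoul, Tokyo → queue [Accra, Bogota, Delhi, Doha, Kigali, Kyoto, Lima, Riga, Seoul, Tokyo]
Visit Accra; enqueue Dubai, Oslo → queue [Bogota, Delhi, Doha, Kigali, Kyoto, Lima, Riga, Seoul, Tokyo, Dubai, Oslo]
Visit Bogota; enqueue Dakar → queue [Delhi, Doha, Kigali, Kyoto, Lima, Riga, Seoul, Tokyo, Dubai, Oslo, Dakar]
Visit Delhi → queue [Doha, Kigali, Kyoto, Lima, Riga, Seoul, Tokyo, Dubai, Oslo, Dakar]
Visit Doha; enqueue Paris → queue [Kigali, Kyoto, Lima, Riga, Seoul, Tokyo, Dubai, Oslo, Dakar, Paris]
Visit Kigali; enqueue Lagos, Porto → queue [Kyoto, Lima, Riga, Seoul, Tokyo, Dubai, Oslo, Dakar, Paris, Lagos, Porto]
Visit Kyoto; enqueue Rabat → queue [Lima, Riga, Seoul, Tokyo, Dubai, Oslo, Dakar, Paris, Lagos, Porto, Rabat]
Visit Lima → queue [Riga, Seoul, Tokyo, Dubai, Oslo, Dakar, Paris, Lagos, Porto, Rabat]
Visit Riga; enqueue Hanoi → queue [Seoul, Tokyo, Dubai, Oslo, Dakar, Paris, Lagos, Porto, Rabat, Hanoi]
Visit Seoul → queue [Tokyo, Dubai, Oslo, Dakar, Paris, Lagos, Porto, Rabat, Hanoi]
Visit Tokyo → queue [Dubai, Oslo, Dakar, Paris, Lagos, Porto, Rabat, Hanoi]
Visit Dubai → queue [Oslo, Dakar, Paris, Lagos, Porto, Rabat, Hanoi]
Visit Oslo → queue [Dakar, Paris, Lagos, Porto, Rabat, Hanoi]
Visit Dakar → queue [Paris, Lagos, Porto, Rabat, Hanoi]
Visit Paris → queue [Lagos, Porto, Rabat, Hanoi]
Visit Lagos → queue [Porto, Rabat, Hanoi]
Visit Porto → queue [Rabat, Hanoi]
Visit Rabat → queue [Hanoi]
Visit Hanoi → queue []

Perth, Accra, Bogota, Delhi, Doha, Kigali, Kyoto, Lima, Riga, Seoul, Tokyo, Dubai, Oslo, Dakar, Paris, Lagos, Porto, Rabat, Hanoi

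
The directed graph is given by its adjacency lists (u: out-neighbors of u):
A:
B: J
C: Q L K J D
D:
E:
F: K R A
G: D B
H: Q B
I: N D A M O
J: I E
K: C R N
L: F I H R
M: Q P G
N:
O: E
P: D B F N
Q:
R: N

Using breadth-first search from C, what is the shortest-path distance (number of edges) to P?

4

Level 0: C
Level 1: D, J, K, L, Q
Level 2: E, F, H, I, N, R
Level 3: A, B, M, O
Level 4: G, P
P first appears at level 4.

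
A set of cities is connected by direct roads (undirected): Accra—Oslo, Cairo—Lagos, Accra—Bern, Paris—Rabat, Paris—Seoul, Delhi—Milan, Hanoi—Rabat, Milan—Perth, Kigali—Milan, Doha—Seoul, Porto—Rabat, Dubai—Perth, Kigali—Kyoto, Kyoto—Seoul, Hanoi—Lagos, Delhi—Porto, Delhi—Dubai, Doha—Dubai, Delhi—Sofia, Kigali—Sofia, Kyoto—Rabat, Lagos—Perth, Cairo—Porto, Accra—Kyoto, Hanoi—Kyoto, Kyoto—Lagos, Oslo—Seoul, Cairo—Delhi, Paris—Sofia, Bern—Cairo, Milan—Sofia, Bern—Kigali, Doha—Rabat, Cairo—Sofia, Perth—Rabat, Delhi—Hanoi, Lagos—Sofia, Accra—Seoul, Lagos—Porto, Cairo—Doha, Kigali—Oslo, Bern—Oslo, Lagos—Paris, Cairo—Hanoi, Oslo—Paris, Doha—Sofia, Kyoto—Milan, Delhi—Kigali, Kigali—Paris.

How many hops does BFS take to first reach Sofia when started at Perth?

Level 0: Perth
Level 1: Dubai, Lagos, Milan, Rabat
Level 2: Cairo, Delhi, Doha, Hanoi, Kigali, Kyoto, Paris, Porto, Sofia
Level 3: Accra, Bern, Oslo, Seoul
Sofia first appears at level 2.

2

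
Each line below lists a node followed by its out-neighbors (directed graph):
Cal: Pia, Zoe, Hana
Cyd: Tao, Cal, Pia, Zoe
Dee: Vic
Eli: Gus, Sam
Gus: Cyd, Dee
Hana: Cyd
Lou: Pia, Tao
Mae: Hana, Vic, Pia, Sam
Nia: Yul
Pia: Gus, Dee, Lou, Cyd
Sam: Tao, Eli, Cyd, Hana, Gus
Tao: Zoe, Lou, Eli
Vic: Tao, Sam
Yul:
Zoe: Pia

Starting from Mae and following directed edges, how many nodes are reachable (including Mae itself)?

13

BFS from Mae visits: Mae, Hana, Vic, Pia, Sam, Cyd, Tao, Gus, Dee, Lou, Eli, Cal, Zoe
Reachable nodes: 13 of 15 total.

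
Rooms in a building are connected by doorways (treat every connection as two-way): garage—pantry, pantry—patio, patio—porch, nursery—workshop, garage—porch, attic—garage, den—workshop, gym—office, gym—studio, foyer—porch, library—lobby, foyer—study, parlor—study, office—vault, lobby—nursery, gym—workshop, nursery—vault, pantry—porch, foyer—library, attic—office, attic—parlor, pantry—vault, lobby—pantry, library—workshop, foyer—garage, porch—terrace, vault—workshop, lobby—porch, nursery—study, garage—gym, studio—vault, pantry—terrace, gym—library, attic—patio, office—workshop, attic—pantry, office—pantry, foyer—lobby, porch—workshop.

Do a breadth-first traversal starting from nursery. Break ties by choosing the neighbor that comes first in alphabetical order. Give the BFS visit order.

nursery -> lobby -> study -> vault -> workshop -> foyer -> library -> pantry -> porch -> parlor -> office -> studio -> den -> gym -> garage -> attic -> patio -> terrace

Visit nursery; enqueue lobby, study, vault, workshop → queue [lobby, study, vault, workshop]
Visit lobby; enqueue foyer, library, pantry, porch → queue [study, vault, workshop, foyer, library, pantry, porch]
Visit study; enqueue parlor → queue [vault, workshop, foyer, library, pantry, porch, parlor]
Visit vault; enqueue office, studio → queue [workshop, foyer, library, pantry, porch, parlor, office, studio]
Visit workshop; enqueue den, gym → queue [foyer, library, pantry, porch, parlor, office, studio, den, gym]
Visit foyer; enqueue garage → queue [library, pantry, porch, parlor, office, studio, den, gym, garage]
Visit library → queue [pantry, porch, parlor, office, studio, den, gym, garage]
Visit pantry; enqueue attic, patio, terrace → queue [porch, parlor, office, studio, den, gym, garage, attic, patio, terrace]
Visit porch → queue [parlor, office, studio, den, gym, garage, attic, patio, terrace]
Visit parlor → queue [office, studio, den, gym, garage, attic, patio, terrace]
Visit office → queue [studio, den, gym, garage, attic, patio, terrace]
Visit studio → queue [den, gym, garage, attic, patio, terrace]
Visit den → queue [gym, garage, attic, patio, terrace]
Visit gym → queue [garage, attic, patio, terrace]
Visit garage → queue [attic, patio, terrace]
Visit attic → queue [patio, terrace]
Visit patio → queue [terrace]
Visit terrace → queue []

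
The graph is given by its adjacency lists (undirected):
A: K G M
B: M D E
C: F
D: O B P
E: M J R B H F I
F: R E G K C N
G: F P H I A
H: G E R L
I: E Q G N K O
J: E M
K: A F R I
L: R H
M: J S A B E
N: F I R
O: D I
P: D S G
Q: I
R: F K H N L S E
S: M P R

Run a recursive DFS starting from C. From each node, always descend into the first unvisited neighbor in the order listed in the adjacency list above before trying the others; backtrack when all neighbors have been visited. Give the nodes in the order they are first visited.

Visit C
C → F
F → R
R → K
K → A
A → G
G → P
P → D
D → O
O → I
I → E
E → M
M → J
M → S
M → B
E → H
H → L
I → Q
I → N

C, F, R, K, A, G, P, D, O, I, E, M, J, S, B, H, L, Q, N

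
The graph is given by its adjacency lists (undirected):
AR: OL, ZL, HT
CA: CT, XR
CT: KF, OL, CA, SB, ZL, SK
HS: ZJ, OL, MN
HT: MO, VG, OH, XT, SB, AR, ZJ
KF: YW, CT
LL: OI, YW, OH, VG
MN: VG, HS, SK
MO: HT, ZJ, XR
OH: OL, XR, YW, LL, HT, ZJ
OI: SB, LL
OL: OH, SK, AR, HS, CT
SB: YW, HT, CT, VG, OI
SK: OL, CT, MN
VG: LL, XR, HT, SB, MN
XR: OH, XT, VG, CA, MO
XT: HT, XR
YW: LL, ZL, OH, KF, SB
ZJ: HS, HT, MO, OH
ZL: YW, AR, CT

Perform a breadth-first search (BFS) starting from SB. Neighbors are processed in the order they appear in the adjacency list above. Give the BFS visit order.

SB, YW, HT, CT, VG, OI, LL, ZL, OH, KF, MO, XT, AR, ZJ, OL, CA, SK, XR, MN, HS

Visit SB; enqueue YW, HT, CT, VG, OI → queue [YW, HT, CT, VG, OI]
Visit YW; enqueue LL, ZL, OH, KF → queue [HT, CT, VG, OI, LL, ZL, OH, KF]
Visit HT; enqueue MO, XT, AR, ZJ → queue [CT, VG, OI, LL, ZL, OH, KF, MO, XT, AR, ZJ]
Visit CT; enqueue OL, CA, SK → queue [VG, OI, LL, ZL, OH, KF, MO, XT, AR, ZJ, OL, CA, SK]
Visit VG; enqueue XR, MN → queue [OI, LL, ZL, OH, KF, MO, XT, AR, ZJ, OL, CA, SK, XR, MN]
Visit OI → queue [LL, ZL, OH, KF, MO, XT, AR, ZJ, OL, CA, SK, XR, MN]
Visit LL → queue [ZL, OH, KF, MO, XT, AR, ZJ, OL, CA, SK, XR, MN]
Visit ZL → queue [OH, KF, MO, XT, AR, ZJ, OL, CA, SK, XR, MN]
Visit OH → queue [KF, MO, XT, AR, ZJ, OL, CA, SK, XR, MN]
Visit KF → queue [MO, XT, AR, ZJ, OL, CA, SK, XR, MN]
Visit MO → queue [XT, AR, ZJ, OL, CA, SK, XR, MN]
Visit XT → queue [AR, ZJ, OL, CA, SK, XR, MN]
Visit AR → queue [ZJ, OL, CA, SK, XR, MN]
Visit ZJ; enqueue HS → queue [OL, CA, SK, XR, MN, HS]
Visit OL → queue [CA, SK, XR, MN, HS]
Visit CA → queue [SK, XR, MN, HS]
Visit SK → queue [XR, MN, HS]
Visit XR → queue [MN, HS]
Visit MN → queue [HS]
Visit HS → queue []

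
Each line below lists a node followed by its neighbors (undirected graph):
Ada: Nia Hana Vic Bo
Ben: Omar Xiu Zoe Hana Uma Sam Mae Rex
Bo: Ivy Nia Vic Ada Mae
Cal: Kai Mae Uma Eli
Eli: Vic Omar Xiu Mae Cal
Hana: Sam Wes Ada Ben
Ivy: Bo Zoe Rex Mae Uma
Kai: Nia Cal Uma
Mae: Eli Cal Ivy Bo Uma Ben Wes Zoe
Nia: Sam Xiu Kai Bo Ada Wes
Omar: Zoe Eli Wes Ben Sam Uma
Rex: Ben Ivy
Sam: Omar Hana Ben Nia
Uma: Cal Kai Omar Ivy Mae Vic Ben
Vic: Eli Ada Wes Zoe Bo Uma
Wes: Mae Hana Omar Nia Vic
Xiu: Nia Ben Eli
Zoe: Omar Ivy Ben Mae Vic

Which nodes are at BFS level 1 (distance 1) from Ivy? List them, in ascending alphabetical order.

Bo, Mae, Rex, Uma, Zoe

Level 0: Ivy
Level 1: Bo, Mae, Rex, Uma, Zoe
Level 2: Ada, Ben, Cal, Eli, Kai, Nia, Omar, Vic, Wes
Level 3: Hana, Sam, Xiu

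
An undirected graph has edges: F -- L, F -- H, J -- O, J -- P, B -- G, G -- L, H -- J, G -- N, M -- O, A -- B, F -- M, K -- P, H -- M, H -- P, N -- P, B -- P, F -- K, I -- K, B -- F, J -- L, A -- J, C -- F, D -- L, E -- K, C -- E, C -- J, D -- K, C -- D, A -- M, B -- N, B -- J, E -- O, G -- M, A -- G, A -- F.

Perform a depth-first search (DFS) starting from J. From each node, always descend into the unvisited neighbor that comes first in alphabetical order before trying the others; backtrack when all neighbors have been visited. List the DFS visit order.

Visit J
J → A
A → B
B → F
F → C
C → D
D → K
K → E
E → O
O → M
M → G
G → L
G → N
N → P
P → H
K → I

J → A → B → F → C → D → K → E → O → M → G → L → N → P → H → I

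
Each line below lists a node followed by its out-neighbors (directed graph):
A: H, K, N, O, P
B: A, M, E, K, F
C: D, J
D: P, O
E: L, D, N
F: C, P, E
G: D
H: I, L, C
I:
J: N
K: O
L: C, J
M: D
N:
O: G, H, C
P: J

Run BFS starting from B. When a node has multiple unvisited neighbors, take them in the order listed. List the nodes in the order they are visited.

B A M E K F H N O P D L C I G J

Visit B; enqueue A, M, E, K, F → queue [A, M, E, K, F]
Visit A; enqueue H, N, O, P → queue [M, E, K, F, H, N, O, P]
Visit M; enqueue D → queue [E, K, F, H, N, O, P, D]
Visit E; enqueue L → queue [K, F, H, N, O, P, D, L]
Visit K → queue [F, H, N, O, P, D, L]
Visit F; enqueue C → queue [H, N, O, P, D, L, C]
Visit H; enqueue I → queue [N, O, P, D, L, C, I]
Visit N → queue [O, P, D, L, C, I]
Visit O; enqueue G → queue [P, D, L, C, I, G]
Visit P; enqueue J → queue [D, L, C, I, G, J]
Visit D → queue [L, C, I, G, J]
Visit L → queue [C, I, G, J]
Visit C → queue [I, G, J]
Visit I → queue [G, J]
Visit G → queue [J]
Visit J → queue []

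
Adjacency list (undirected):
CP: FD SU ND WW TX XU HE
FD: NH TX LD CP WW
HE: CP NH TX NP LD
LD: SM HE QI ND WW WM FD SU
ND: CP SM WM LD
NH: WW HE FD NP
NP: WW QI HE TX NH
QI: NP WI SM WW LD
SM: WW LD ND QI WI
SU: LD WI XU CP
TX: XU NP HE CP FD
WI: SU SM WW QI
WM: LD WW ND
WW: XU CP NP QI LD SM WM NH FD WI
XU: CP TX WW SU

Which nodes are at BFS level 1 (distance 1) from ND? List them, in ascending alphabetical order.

CP, LD, SM, WM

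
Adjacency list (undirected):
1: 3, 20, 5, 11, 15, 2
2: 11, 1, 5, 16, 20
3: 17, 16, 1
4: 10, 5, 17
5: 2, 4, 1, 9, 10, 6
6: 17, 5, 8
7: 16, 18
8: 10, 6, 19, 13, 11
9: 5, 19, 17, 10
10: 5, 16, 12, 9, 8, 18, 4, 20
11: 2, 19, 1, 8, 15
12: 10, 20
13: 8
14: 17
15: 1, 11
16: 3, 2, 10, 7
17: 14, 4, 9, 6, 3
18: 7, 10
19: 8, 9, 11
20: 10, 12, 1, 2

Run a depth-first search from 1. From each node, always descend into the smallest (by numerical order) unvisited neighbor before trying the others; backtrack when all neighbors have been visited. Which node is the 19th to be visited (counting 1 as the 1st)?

Visit 1
1 → 2
2 → 5
5 → 4
4 → 10
10 → 8
8 → 6
6 → 17
17 → 3
3 → 16
16 → 7
7 → 18
17 → 9
9 → 19
19 → 11
11 → 15
17 → 14
8 → 13
10 → 12
12 → 20

Visit order: 1, 2, 5, 4, 10, 8, 6, 17, 3, 16, 7, 18, 9, 19, 11, 15, 14, 13, 12, 20

12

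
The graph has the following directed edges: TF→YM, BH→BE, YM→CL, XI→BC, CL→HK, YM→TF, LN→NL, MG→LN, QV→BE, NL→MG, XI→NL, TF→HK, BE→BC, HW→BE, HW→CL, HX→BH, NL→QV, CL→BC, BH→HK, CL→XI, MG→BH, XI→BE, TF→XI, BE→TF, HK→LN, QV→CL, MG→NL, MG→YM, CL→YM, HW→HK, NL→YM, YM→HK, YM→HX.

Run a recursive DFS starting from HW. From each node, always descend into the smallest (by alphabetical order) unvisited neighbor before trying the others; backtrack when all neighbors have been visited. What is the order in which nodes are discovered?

HW -> BE -> BC -> TF -> HK -> LN -> NL -> MG -> BH -> YM -> CL -> XI -> HX -> QV

Visit HW
HW → BE
BE → BC
BE → TF
TF → HK
HK → LN
LN → NL
NL → MG
MG → BH
MG → YM
YM → CL
CL → XI
YM → HX
NL → QV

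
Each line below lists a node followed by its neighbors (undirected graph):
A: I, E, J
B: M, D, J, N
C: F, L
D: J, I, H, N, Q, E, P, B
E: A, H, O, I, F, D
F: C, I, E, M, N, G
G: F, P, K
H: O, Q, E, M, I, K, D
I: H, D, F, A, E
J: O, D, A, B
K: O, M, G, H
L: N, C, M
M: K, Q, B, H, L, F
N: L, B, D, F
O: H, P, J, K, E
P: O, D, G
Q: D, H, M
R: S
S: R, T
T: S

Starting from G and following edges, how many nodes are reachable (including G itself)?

BFS from G visits: G, F, K, P, C, E, I, M, N, H, O, D, L, A, B, Q, J
Reachable nodes: 17 of 20 total.

17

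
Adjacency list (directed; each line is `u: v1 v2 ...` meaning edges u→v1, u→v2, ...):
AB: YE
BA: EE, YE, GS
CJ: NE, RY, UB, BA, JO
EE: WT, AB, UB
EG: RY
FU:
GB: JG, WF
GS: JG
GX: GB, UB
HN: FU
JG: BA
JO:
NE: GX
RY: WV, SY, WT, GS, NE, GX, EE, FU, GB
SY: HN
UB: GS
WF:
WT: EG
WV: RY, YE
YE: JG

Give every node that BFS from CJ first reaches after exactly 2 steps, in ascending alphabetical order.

Level 0: CJ
Level 1: BA, JO, NE, RY, UB
Level 2: EE, FU, GB, GS, GX, SY, WT, WV, YE
Level 3: AB, EG, HN, JG, WF

EE, FU, GB, GS, GX, SY, WT, WV, YE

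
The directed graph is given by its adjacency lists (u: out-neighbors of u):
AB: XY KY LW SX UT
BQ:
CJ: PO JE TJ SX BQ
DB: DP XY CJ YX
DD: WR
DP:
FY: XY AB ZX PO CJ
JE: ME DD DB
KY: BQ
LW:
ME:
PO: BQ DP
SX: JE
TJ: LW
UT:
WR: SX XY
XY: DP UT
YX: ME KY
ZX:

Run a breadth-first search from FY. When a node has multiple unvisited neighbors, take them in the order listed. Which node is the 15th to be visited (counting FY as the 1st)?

ME

Visit FY; enqueue XY, AB, ZX, PO, CJ → queue [XY, AB, ZX, PO, CJ]
Visit XY; enqueue DP, UT → queue [AB, ZX, PO, CJ, DP, UT]
Visit AB; enqueue KY, LW, SX → queue [ZX, PO, CJ, DP, UT, KY, LW, SX]
Visit ZX → queue [PO, CJ, DP, UT, KY, LW, SX]
Visit PO; enqueue BQ → queue [CJ, DP, UT, KY, LW, SX, BQ]
Visit CJ; enqueue JE, TJ → queue [DP, UT, KY, LW, SX, BQ, JE, TJ]
Visit DP → queue [UT, KY, LW, SX, BQ, JE, TJ]
Visit UT → queue [KY, LW, SX, BQ, JE, TJ]
Visit KY → queue [LW, SX, BQ, JE, TJ]
Visit LW → queue [SX, BQ, JE, TJ]
Visit SX → queue [BQ, JE, TJ]
Visit BQ → queue [JE, TJ]
Visit JE; enqueue ME, DD, DB → queue [TJ, ME, DD, DB]
Visit TJ → queue [ME, DD, DB]
Visit ME → queue [DD, DB]
Visit DD; enqueue WR → queue [DB, WR]
Visit DB; enqueue YX → queue [WR, YX]
Visit WR → queue [YX]
Visit YX → queue []

Visit order: FY, XY, AB, ZX, PO, CJ, DP, UT, KY, LW, SX, BQ, JE, TJ, ME, DD, DB, WR, YX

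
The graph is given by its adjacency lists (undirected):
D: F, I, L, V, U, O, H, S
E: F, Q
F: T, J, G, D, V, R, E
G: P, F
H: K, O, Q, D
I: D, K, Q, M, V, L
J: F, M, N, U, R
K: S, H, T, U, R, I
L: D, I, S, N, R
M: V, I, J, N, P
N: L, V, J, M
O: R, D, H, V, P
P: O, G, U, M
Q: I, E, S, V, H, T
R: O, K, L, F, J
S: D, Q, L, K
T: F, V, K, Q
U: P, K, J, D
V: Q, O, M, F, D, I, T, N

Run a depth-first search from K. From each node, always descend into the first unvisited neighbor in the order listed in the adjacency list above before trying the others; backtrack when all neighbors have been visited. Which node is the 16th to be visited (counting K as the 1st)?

P

Visit K
K → S
S → D
D → F
F → T
T → V
V → Q
Q → I
I → M
M → J
J → N
N → L
L → R
R → O
O → H
O → P
P → G
P → U
Q → E

Visit order: K, S, D, F, T, V, Q, I, M, J, N, L, R, O, H, P, G, U, E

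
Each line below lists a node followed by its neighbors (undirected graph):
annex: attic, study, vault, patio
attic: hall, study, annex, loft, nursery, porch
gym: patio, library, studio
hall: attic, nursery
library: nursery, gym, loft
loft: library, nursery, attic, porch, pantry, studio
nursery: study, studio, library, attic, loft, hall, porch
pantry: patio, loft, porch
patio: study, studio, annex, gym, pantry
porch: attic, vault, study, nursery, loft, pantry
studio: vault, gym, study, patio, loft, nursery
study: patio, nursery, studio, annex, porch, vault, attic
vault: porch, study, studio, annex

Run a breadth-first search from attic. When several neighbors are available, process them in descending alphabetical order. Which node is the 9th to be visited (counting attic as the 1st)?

studio

Visit attic; enqueue study, porch, nursery, loft, hall, annex → queue [study, porch, nursery, loft, hall, annex]
Visit study; enqueue vault, studio, patio → queue [porch, nursery, loft, hall, annex, vault, studio, patio]
Visit porch; enqueue pantry → queue [nursery, loft, hall, annex, vault, studio, patio, pantry]
Visit nursery; enqueue library → queue [loft, hall, annex, vault, studio, patio, pantry, library]
Visit loft → queue [hall, annex, vault, studio, patio, pantry, library]
Visit hall → queue [annex, vault, studio, patio, pantry, library]
Visit annex → queue [vault, studio, patio, pantry, library]
Visit vault → queue [studio, patio, pantry, library]
Visit studio; enqueue gym → queue [patio, pantry, library, gym]
Visit patio → queue [pantry, library, gym]
Visit pantry → queue [library, gym]
Visit library → queue [gym]
Visit gym → queue []

Visit order: attic, study, porch, nursery, loft, hall, annex, vault, studio, patio, pantry, library, gym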